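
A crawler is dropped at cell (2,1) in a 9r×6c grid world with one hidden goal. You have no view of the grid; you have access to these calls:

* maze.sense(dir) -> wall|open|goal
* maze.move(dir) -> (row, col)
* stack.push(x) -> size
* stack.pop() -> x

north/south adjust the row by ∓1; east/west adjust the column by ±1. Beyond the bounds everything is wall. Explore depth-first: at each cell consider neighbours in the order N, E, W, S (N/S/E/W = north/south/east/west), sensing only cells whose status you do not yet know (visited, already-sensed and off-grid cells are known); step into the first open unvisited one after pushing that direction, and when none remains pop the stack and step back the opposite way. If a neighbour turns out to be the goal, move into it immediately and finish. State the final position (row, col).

I call maze.sense(dir=north), yielding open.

Then stack.push(x=north), : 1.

Next I call maze.move(dir=north), → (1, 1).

I use maze.sense(dir=north), and see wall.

Invoking maze.sense(dir=east), : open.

I invoke stack.push(x=east), yielding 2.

I run maze.move(dir=east), yielding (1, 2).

I run maze.sense(dir=north), → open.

I use stack.push(x=north), → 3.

I call maze.move(dir=north), and see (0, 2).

Now I run maze.sense(dir=east), and see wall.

Now I run stack.pop(), — result: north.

Calling maze.move(dir=south), — result: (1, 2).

Then maze.sense(dir=east), and see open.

I call stack.push(x=east), and observe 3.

I invoke maze.move(dir=east), and observe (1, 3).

Using maze.sense(dir=east), : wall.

I call maze.sense(dir=south), : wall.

I try stack.pop, : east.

I invoke maze.move(dir=west), and observe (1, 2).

I try maze.sense(dir=south), — result: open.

Then stack.push(x=south), yielding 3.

Invoking maze.move(dir=south), and get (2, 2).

I call maze.sense(dir=south), and see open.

Calling stack.push(x=south), yielding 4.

Invoking maze.move(dir=south), → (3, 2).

Now I run maze.sense(dir=east), and observe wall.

I use maze.sense(dir=west), which returns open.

I invoke stack.push(x=west), → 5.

Using maze.move(dir=west), which returns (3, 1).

Invoking maze.sense(dir=west), yielding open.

I use stack.push(x=west), → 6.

I try maze.move(dir=west), and see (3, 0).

Calling maze.sense(dir=north), and get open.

I invoke stack.push(x=north), — result: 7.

I run maze.move(dir=north), and observe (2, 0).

Using maze.sense(dir=north), and see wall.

Calling stack.pop(), and get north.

I run maze.move(dir=south), — result: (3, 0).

Now I run maze.sense(dir=south), which returns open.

Invoking stack.push(x=south), and see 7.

I try maze.move(dir=south), and get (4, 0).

Next I call maze.sense(dir=east), and get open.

I run stack.push(x=east), giving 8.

Then maze.move(dir=east), and see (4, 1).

Calling maze.sense(dir=east), and see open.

Then stack.push(x=east), — result: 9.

Calling maze.move(dir=east), — result: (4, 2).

I call maze.sense(dir=east), → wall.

I invoke maze.sense(dir=south), giving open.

I try stack.push(x=south), : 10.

Using maze.move(dir=south), which returns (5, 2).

I invoke maze.sense(dir=east), giving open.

I run stack.push(x=east), which returns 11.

Calling maze.move(dir=east), yielding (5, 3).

Next I call maze.sense(dir=east), and observe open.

Invoking stack.push(x=east), and see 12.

Using maze.move(dir=east), and observe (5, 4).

I invoke maze.sense(dir=north), — result: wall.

I run maze.sense(dir=east), and see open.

I try stack.push(x=east), which returns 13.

I use maze.move(dir=east), : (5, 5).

Now I run maze.sense(dir=north), which returns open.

Then stack.push(x=north), and see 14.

Then maze.move(dir=north), giving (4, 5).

I use maze.sense(dir=north), : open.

Using stack.push(x=north), → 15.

I use maze.move(dir=north), and get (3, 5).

I use maze.sense(dir=north), and observe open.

I run stack.push(x=north), and observe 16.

I invoke maze.move(dir=north), and observe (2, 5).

I invoke maze.sense(dir=north), giving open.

Using stack.push(x=north), → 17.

I call maze.move(dir=north), and get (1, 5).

I use maze.sense(dir=north), : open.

I invoke stack.push(x=north), yielding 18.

I try maze.move(dir=north), and observe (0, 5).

Using maze.sense(dir=west), and see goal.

Calling maze.move(dir=west), : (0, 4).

Answer: (0, 4)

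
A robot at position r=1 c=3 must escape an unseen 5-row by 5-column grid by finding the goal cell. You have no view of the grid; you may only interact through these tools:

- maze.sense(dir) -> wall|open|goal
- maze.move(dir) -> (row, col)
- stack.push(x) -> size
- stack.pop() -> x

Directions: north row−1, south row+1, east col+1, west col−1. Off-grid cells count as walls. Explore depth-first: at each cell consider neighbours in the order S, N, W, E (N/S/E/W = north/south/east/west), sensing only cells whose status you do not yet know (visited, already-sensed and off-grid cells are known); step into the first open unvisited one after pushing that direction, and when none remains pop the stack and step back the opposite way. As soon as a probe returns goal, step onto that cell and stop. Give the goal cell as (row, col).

CALL sense[dir=south]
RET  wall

CALL sense[dir=north]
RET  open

CALL push[x=north]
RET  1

CALL move[dir=north]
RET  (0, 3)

CALL sense[dir=west]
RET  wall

CALL sense[dir=east]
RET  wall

CALL pop[]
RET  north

CALL move[dir=south]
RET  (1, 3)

CALL sense[dir=west]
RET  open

CALL push[x=west]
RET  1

CALL move[dir=west]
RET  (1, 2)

CALL sense[dir=south]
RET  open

CALL push[x=south]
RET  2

CALL move[dir=south]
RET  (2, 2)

CALL sense[dir=south]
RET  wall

CALL sense[dir=west]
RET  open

CALL push[x=west]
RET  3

CALL move[dir=west]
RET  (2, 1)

CALL sense[dir=south]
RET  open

CALL push[x=south]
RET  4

CALL move[dir=south]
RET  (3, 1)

CALL sense[dir=south]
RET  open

CALL push[x=south]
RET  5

CALL move[dir=south]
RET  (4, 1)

CALL sense[dir=west]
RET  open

CALL push[x=west]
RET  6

CALL move[dir=west]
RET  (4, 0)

CALL sense[dir=north]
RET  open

CALL push[x=north]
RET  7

CALL move[dir=north]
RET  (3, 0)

CALL sense[dir=north]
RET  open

CALL push[x=north]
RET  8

CALL move[dir=north]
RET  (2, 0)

CALL sense[dir=north]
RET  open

CALL push[x=north]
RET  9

CALL move[dir=north]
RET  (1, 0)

CALL sense[dir=north]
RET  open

CALL push[x=north]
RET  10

CALL move[dir=north]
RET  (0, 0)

CALL sense[dir=east]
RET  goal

CALL move[dir=east]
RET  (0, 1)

Answer: (0, 1)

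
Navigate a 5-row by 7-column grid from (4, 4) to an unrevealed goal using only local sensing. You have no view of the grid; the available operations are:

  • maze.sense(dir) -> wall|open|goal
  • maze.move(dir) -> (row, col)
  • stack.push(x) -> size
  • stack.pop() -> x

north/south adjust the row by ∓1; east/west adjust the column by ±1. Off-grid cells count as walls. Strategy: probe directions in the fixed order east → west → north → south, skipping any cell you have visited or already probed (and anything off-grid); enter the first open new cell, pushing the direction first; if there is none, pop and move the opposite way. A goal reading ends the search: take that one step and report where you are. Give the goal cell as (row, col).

> sense dir→east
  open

> push x→east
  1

> move dir→east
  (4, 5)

> sense dir→east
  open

> push x→east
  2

> move dir→east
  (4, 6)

> sense dir→north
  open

> push x→north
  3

> move dir→north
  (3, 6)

> sense dir→west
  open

> push x→west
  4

> move dir→west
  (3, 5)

> sense dir→west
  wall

> sense dir→north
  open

> push x→north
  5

> move dir→north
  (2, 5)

> sense dir→east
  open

> push x→east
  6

> move dir→east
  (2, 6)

> sense dir→north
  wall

> pop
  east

> move dir→west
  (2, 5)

> sense dir→west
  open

> push x→west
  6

> move dir→west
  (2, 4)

> sense dir→west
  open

> push x→west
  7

> move dir→west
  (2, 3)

> sense dir→west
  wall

> sense dir→north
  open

> push x→north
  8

> move dir→north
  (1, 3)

> sense dir→east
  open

> push x→east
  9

> move dir→east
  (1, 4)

> sense dir→east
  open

> push x→east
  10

> move dir→east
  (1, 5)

> sense dir→north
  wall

> pop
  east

> move dir→west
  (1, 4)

> sense dir→north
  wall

> pop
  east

> move dir→west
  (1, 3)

> sense dir→west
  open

> push x→west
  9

> move dir→west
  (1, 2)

> sense dir→west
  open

> push x→west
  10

> move dir→west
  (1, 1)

> sense dir→west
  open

> push x→west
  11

> move dir→west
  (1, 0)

> sense dir→north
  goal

> move dir→north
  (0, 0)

Answer: (0, 0)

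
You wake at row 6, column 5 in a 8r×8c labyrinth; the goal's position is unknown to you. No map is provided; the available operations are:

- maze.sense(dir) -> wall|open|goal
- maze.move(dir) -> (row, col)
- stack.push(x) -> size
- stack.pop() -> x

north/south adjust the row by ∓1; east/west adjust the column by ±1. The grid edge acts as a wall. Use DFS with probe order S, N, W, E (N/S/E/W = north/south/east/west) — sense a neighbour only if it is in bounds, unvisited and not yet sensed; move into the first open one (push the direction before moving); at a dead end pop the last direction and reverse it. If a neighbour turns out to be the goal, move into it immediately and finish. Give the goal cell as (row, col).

~$ sense dir='south'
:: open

~$ push x='south'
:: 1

~$ move dir='south'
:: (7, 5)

~$ sense dir='west'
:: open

~$ push x='west'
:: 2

~$ move dir='west'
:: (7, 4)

~$ sense dir='north'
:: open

~$ push x='north'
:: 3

~$ move dir='north'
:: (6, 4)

~$ sense dir='north'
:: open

~$ push x='north'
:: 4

~$ move dir='north'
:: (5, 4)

~$ sense dir='north'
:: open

~$ push x='north'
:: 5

~$ move dir='north'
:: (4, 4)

~$ sense dir='north'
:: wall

~$ sense dir='west'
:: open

~$ push x='west'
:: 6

~$ move dir='west'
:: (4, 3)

~$ sense dir='south'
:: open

~$ push x='south'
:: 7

~$ move dir='south'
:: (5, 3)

~$ sense dir='south'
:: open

~$ push x='south'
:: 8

~$ move dir='south'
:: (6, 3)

~$ sense dir='south'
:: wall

~$ sense dir='west'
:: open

~$ push x='west'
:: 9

~$ move dir='west'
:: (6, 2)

~$ sense dir='south'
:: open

~$ push x='south'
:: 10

~$ move dir='south'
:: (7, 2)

~$ sense dir='west'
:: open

~$ push x='west'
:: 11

~$ move dir='west'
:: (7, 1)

~$ sense dir='north'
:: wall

~$ sense dir='west'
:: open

~$ push x='west'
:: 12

~$ move dir='west'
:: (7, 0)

~$ sense dir='north'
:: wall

~$ pop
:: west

~$ move dir='east'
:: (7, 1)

~$ pop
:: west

~$ move dir='east'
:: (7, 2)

~$ pop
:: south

~$ move dir='north'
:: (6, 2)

~$ sense dir='north'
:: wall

~$ pop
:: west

~$ move dir='east'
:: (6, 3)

~$ pop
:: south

~$ move dir='north'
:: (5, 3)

~$ pop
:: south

~$ move dir='north'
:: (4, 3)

~$ sense dir='north'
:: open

~$ push x='north'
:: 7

~$ move dir='north'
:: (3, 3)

~$ sense dir='north'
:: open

~$ push x='north'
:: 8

~$ move dir='north'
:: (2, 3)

~$ sense dir='north'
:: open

~$ push x='north'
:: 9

~$ move dir='north'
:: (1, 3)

~$ sense dir='north'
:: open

~$ push x='north'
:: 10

~$ move dir='north'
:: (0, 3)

~$ sense dir='west'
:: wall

~$ sense dir='east'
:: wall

~$ pop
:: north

~$ move dir='south'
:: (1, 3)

~$ sense dir='west'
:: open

~$ push x='west'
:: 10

~$ move dir='west'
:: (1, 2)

~$ sense dir='south'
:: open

~$ push x='south'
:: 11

~$ move dir='south'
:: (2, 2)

~$ sense dir='south'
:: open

~$ push x='south'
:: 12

~$ move dir='south'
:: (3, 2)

~$ sense dir='south'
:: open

~$ push x='south'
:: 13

~$ move dir='south'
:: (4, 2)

~$ sense dir='west'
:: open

~$ push x='west'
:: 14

~$ move dir='west'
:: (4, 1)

~$ sense dir='south'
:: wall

~$ sense dir='north'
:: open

~$ push x='north'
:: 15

~$ move dir='north'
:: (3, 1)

~$ sense dir='north'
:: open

~$ push x='north'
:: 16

~$ move dir='north'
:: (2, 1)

~$ sense dir='north'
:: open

~$ push x='north'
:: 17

~$ move dir='north'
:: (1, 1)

~$ sense dir='north'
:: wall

~$ sense dir='west'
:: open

~$ push x='west'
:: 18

~$ move dir='west'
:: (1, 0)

~$ sense dir='south'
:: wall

~$ sense dir='north'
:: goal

~$ move dir='north'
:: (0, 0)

Answer: (0, 0)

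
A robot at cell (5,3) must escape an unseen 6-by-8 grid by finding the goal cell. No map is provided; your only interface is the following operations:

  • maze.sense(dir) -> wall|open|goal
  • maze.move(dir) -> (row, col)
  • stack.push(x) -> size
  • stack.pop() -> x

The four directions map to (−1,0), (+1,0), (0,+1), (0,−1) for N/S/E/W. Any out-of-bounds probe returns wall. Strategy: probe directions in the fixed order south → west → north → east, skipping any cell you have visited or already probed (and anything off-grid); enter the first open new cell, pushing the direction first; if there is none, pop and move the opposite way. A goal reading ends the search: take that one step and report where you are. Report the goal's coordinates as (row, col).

// sense(dir='west') == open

// push(x='west') == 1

// move(dir='west') == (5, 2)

// sense(dir='west') == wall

// sense(dir='north') == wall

// pop() == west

// move(dir='east') == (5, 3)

// sense(dir='north') == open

// push(x='north') == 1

// move(dir='north') == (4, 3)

// sense(dir='north') == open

// push(x='north') == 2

// move(dir='north') == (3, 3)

// sense(dir='west') == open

// push(x='west') == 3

// move(dir='west') == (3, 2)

// sense(dir='west') == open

// push(x='west') == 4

// move(dir='west') == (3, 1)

// sense(dir='south') == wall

// sense(dir='west') == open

// push(x='west') == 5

// move(dir='west') == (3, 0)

// sense(dir='south') == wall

// sense(dir='north') == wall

// pop() == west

// move(dir='east') == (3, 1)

// sense(dir='north') == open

// push(x='north') == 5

// move(dir='north') == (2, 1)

// sense(dir='north') == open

// push(x='north') == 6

// move(dir='north') == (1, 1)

// sense(dir='west') == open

// push(x='west') == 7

// move(dir='west') == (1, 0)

// sense(dir='north') == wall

// pop() == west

// move(dir='east') == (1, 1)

// sense(dir='north') == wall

// sense(dir='east') == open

// push(x='east') == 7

// move(dir='east') == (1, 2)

// sense(dir='south') == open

// push(x='south') == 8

// move(dir='south') == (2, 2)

// sense(dir='east') == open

// push(x='east') == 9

// move(dir='east') == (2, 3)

// sense(dir='north') == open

// push(x='north') == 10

// move(dir='north') == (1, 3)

// sense(dir='north') == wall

// sense(dir='east') == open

// push(x='east') == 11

// move(dir='east') == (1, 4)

// sense(dir='south') == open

// push(x='south') == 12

// move(dir='south') == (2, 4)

// sense(dir='south') == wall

// sense(dir='east') == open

// push(x='east') == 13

// move(dir='east') == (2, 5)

// sense(dir='south') == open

// push(x='south') == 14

// move(dir='south') == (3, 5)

// sense(dir='south') == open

// push(x='south') == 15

// move(dir='south') == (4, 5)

// sense(dir='south') == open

// push(x='south') == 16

// move(dir='south') == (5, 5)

// sense(dir='west') == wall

// sense(dir='east') == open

// push(x='east') == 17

// move(dir='east') == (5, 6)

// sense(dir='north') == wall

// sense(dir='east') == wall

// pop() == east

// move(dir='west') == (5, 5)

// pop() == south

// move(dir='north') == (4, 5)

// sense(dir='west') == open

// push(x='west') == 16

// move(dir='west') == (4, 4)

// pop() == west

// move(dir='east') == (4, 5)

// pop() == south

// move(dir='north') == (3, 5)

// sense(dir='east') == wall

// pop() == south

// move(dir='north') == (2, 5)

// sense(dir='north') == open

// push(x='north') == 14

// move(dir='north') == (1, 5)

// sense(dir='north') == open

// push(x='north') == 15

// move(dir='north') == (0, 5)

// sense(dir='west') == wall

// sense(dir='east') == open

// push(x='east') == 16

// move(dir='east') == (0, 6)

// sense(dir='south') == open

// push(x='south') == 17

// move(dir='south') == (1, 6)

// sense(dir='south') == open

// push(x='south') == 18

// move(dir='south') == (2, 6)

// sense(dir='east') == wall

// pop() == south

// move(dir='north') == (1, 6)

// sense(dir='east') == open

// push(x='east') == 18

// move(dir='east') == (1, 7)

// sense(dir='north') == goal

// move(dir='north') == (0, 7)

Answer: (0, 7)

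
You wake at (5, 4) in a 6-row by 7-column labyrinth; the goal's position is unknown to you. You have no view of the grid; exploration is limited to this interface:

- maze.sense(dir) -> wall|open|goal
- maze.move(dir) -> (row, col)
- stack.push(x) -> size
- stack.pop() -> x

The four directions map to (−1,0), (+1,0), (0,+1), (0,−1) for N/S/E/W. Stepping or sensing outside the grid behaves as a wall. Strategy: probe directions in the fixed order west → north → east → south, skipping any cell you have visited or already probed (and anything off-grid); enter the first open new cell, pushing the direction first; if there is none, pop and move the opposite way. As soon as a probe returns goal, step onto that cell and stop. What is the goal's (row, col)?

CALL sense[dir=west]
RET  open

CALL push[x=west]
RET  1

CALL move[dir=west]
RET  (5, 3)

CALL sense[dir=west]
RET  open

CALL push[x=west]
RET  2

CALL move[dir=west]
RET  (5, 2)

CALL sense[dir=west]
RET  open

CALL push[x=west]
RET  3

CALL move[dir=west]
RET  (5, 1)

CALL sense[dir=west]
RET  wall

CALL sense[dir=north]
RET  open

CALL push[x=north]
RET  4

CALL move[dir=north]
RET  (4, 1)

CALL sense[dir=west]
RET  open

CALL push[x=west]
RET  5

CALL move[dir=west]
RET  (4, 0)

CALL sense[dir=north]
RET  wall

CALL pop[]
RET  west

CALL move[dir=east]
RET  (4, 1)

CALL sense[dir=north]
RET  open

CALL push[x=north]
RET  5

CALL move[dir=north]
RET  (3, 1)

CALL sense[dir=north]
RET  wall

CALL sense[dir=east]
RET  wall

CALL pop[]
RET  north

CALL move[dir=south]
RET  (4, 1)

CALL sense[dir=east]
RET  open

CALL push[x=east]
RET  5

CALL move[dir=east]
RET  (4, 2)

CALL sense[dir=east]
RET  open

CALL push[x=east]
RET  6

CALL move[dir=east]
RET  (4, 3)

CALL sense[dir=north]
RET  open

CALL push[x=north]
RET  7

CALL move[dir=north]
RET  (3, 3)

CALL sense[dir=north]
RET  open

CALL push[x=north]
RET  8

CALL move[dir=north]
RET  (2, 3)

CALL sense[dir=west]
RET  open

CALL push[x=west]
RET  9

CALL move[dir=west]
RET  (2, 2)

CALL sense[dir=north]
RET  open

CALL push[x=north]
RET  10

CALL move[dir=north]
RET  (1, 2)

CALL sense[dir=west]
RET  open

CALL push[x=west]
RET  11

CALL move[dir=west]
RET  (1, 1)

CALL sense[dir=west]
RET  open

CALL push[x=west]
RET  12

CALL move[dir=west]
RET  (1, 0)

CALL sense[dir=north]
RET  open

CALL push[x=north]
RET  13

CALL move[dir=north]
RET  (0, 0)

CALL sense[dir=east]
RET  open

CALL push[x=east]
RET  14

CALL move[dir=east]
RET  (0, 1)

CALL sense[dir=east]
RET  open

CALL push[x=east]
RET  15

CALL move[dir=east]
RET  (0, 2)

CALL sense[dir=east]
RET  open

CALL push[x=east]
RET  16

CALL move[dir=east]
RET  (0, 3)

CALL sense[dir=east]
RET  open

CALL push[x=east]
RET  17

CALL move[dir=east]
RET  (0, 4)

CALL sense[dir=east]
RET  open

CALL push[x=east]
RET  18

CALL move[dir=east]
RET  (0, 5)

CALL sense[dir=east]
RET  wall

CALL sense[dir=south]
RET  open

CALL push[x=south]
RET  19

CALL move[dir=south]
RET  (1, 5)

CALL sense[dir=west]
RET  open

CALL push[x=west]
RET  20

CALL move[dir=west]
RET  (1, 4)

CALL sense[dir=west]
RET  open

CALL push[x=west]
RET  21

CALL move[dir=west]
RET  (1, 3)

CALL pop[]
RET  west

CALL move[dir=east]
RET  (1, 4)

CALL sense[dir=south]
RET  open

CALL push[x=south]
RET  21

CALL move[dir=south]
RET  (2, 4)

CALL sense[dir=east]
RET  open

CALL push[x=east]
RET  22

CALL move[dir=east]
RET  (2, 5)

CALL sense[dir=east]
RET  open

CALL push[x=east]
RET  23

CALL move[dir=east]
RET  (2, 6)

CALL sense[dir=north]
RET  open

CALL push[x=north]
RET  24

CALL move[dir=north]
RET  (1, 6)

CALL pop[]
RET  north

CALL move[dir=south]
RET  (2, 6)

CALL sense[dir=south]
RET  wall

CALL pop[]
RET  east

CALL move[dir=west]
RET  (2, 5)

CALL sense[dir=south]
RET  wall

CALL pop[]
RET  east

CALL move[dir=west]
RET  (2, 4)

CALL sense[dir=south]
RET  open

CALL push[x=south]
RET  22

CALL move[dir=south]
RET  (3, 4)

CALL sense[dir=south]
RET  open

CALL push[x=south]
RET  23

CALL move[dir=south]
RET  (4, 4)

CALL sense[dir=east]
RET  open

CALL push[x=east]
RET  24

CALL move[dir=east]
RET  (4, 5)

CALL sense[dir=east]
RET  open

CALL push[x=east]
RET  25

CALL move[dir=east]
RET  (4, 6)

CALL sense[dir=south]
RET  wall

CALL pop[]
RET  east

CALL move[dir=west]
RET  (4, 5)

CALL sense[dir=south]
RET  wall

CALL pop[]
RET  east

CALL move[dir=west]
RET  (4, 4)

CALL pop[]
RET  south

CALL move[dir=north]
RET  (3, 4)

CALL pop[]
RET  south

CALL move[dir=north]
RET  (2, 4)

CALL pop[]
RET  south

CALL move[dir=north]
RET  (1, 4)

CALL pop[]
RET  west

CALL move[dir=east]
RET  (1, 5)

CALL pop[]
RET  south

CALL move[dir=north]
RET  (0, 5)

CALL pop[]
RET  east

CALL move[dir=west]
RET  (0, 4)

CALL pop[]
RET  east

CALL move[dir=west]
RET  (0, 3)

CALL pop[]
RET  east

CALL move[dir=west]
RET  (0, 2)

CALL pop[]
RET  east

CALL move[dir=west]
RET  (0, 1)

CALL pop[]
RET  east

CALL move[dir=west]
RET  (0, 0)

CALL pop[]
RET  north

CALL move[dir=south]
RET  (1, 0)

CALL sense[dir=south]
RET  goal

CALL move[dir=south]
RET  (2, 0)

Answer: (2, 0)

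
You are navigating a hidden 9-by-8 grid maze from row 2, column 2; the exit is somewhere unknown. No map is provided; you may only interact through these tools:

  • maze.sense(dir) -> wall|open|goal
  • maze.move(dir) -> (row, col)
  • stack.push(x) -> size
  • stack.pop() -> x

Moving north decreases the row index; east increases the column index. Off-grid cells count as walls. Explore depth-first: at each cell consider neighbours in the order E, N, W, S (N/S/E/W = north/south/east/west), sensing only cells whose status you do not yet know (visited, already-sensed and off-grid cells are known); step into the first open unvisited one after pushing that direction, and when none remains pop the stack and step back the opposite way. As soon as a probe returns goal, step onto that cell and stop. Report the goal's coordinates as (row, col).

! sense(dir: east) ~> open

! push(x: east) ~> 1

! move(dir: east) ~> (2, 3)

! sense(dir: east) ~> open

! push(x: east) ~> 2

! move(dir: east) ~> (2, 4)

! sense(dir: east) ~> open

! push(x: east) ~> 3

! move(dir: east) ~> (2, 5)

! sense(dir: east) ~> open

! push(x: east) ~> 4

! move(dir: east) ~> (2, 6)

! sense(dir: east) ~> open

! push(x: east) ~> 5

! move(dir: east) ~> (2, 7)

! sense(dir: north) ~> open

! push(x: north) ~> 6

! move(dir: north) ~> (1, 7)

! sense(dir: north) ~> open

! push(x: north) ~> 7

! move(dir: north) ~> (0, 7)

! sense(dir: west) ~> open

! push(x: west) ~> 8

! move(dir: west) ~> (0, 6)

! sense(dir: west) ~> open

! push(x: west) ~> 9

! move(dir: west) ~> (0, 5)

! sense(dir: west) ~> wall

! sense(dir: south) ~> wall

! pop() ~> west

! move(dir: east) ~> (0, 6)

! sense(dir: south) ~> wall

! pop() ~> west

! move(dir: east) ~> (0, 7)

! pop() ~> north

! move(dir: south) ~> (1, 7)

! pop() ~> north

! move(dir: south) ~> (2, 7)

! sense(dir: south) ~> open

! push(x: south) ~> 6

! move(dir: south) ~> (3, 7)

! sense(dir: west) ~> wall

! sense(dir: south) ~> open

! push(x: south) ~> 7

! move(dir: south) ~> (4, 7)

! sense(dir: west) ~> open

! push(x: west) ~> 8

! move(dir: west) ~> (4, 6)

! sense(dir: west) ~> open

! push(x: west) ~> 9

! move(dir: west) ~> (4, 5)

! sense(dir: north) ~> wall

! sense(dir: west) ~> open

! push(x: west) ~> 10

! move(dir: west) ~> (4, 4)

! sense(dir: north) ~> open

! push(x: north) ~> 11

! move(dir: north) ~> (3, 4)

! sense(dir: west) ~> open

! push(x: west) ~> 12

! move(dir: west) ~> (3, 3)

! sense(dir: west) ~> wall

! sense(dir: south) ~> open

! push(x: south) ~> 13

! move(dir: south) ~> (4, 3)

! sense(dir: west) ~> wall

! sense(dir: south) ~> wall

! pop() ~> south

! move(dir: north) ~> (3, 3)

! pop() ~> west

! move(dir: east) ~> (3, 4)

! pop() ~> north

! move(dir: south) ~> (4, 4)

! sense(dir: south) ~> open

! push(x: south) ~> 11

! move(dir: south) ~> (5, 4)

! sense(dir: east) ~> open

! push(x: east) ~> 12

! move(dir: east) ~> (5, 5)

! sense(dir: east) ~> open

! push(x: east) ~> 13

! move(dir: east) ~> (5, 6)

! sense(dir: east) ~> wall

! sense(dir: south) ~> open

! push(x: south) ~> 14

! move(dir: south) ~> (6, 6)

! sense(dir: east) ~> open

! push(x: east) ~> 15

! move(dir: east) ~> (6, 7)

! sense(dir: south) ~> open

! push(x: south) ~> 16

! move(dir: south) ~> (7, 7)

! sense(dir: west) ~> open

! push(x: west) ~> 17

! move(dir: west) ~> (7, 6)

! sense(dir: west) ~> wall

! sense(dir: south) ~> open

! push(x: south) ~> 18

! move(dir: south) ~> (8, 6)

! sense(dir: east) ~> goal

! move(dir: east) ~> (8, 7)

Answer: (8, 7)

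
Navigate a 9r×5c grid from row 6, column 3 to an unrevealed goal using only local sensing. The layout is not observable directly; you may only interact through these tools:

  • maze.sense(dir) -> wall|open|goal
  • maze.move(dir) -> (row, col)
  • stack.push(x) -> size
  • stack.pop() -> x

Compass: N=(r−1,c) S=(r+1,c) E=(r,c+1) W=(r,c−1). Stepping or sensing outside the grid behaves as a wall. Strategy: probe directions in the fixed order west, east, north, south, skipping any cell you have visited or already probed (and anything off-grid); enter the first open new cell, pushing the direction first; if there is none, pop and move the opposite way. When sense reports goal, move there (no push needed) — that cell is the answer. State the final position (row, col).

// 1. maze.sense(dir→west) => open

// 2. stack.push(x→west) => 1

// 3. maze.move(dir→west) => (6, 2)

// 4. maze.sense(dir→west) => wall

// 5. maze.sense(dir→north) => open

// 6. stack.push(x→north) => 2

// 7. maze.move(dir→north) => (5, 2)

// 8. maze.sense(dir→west) => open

// 9. stack.push(x→west) => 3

// 10. maze.move(dir→west) => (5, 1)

// 11. maze.sense(dir→west) => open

// 12. stack.push(x→west) => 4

// 13. maze.move(dir→west) => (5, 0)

// 14. maze.sense(dir→north) => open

// 15. stack.push(x→north) => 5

// 16. maze.move(dir→north) => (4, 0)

// 17. maze.sense(dir→east) => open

// 18. stack.push(x→east) => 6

// 19. maze.move(dir→east) => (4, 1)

// 20. maze.sense(dir→east) => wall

// 21. maze.sense(dir→north) => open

// 22. stack.push(x→north) => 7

// 23. maze.move(dir→north) => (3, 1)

// 24. maze.sense(dir→west) => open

// 25. stack.push(x→west) => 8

// 26. maze.move(dir→west) => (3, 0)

// 27. maze.sense(dir→north) => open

// 28. stack.push(x→north) => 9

// 29. maze.move(dir→north) => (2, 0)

// 30. maze.sense(dir→east) => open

// 31. stack.push(x→east) => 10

// 32. maze.move(dir→east) => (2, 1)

// 33. maze.sense(dir→east) => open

// 34. stack.push(x→east) => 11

// 35. maze.move(dir→east) => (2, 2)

// 36. maze.sense(dir→east) => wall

// 37. maze.sense(dir→north) => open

// 38. stack.push(x→north) => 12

// 39. maze.move(dir→north) => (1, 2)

// 40. maze.sense(dir→west) => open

// 41. stack.push(x→west) => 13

// 42. maze.move(dir→west) => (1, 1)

// 43. maze.sense(dir→west) => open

// 44. stack.push(x→west) => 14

// 45. maze.move(dir→west) => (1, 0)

// 46. maze.sense(dir→north) => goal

// 47. maze.move(dir→north) => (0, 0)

Answer: (0, 0)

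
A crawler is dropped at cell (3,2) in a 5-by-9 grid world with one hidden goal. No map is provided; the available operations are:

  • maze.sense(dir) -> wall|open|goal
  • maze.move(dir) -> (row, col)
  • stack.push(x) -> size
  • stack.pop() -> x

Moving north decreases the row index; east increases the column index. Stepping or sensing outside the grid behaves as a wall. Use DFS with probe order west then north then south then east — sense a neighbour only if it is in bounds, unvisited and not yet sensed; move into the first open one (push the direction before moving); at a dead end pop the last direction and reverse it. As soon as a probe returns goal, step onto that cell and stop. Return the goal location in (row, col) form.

// 1. sense(dir=west) ~> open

// 2. push(x=west) ~> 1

// 3. move(dir=west) ~> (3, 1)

// 4. sense(dir=west) ~> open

// 5. push(x=west) ~> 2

// 6. move(dir=west) ~> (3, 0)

// 7. sense(dir=north) ~> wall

// 8. sense(dir=south) ~> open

// 9. push(x=south) ~> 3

// 10. move(dir=south) ~> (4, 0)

// 11. sense(dir=east) ~> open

// 12. push(x=east) ~> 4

// 13. move(dir=east) ~> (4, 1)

// 14. sense(dir=east) ~> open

// 15. push(x=east) ~> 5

// 16. move(dir=east) ~> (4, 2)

// 17. sense(dir=east) ~> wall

// 18. pop() ~> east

// 19. move(dir=west) ~> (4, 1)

// 20. pop() ~> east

// 21. move(dir=west) ~> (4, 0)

// 22. pop() ~> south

// 23. move(dir=north) ~> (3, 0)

// 24. pop() ~> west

// 25. move(dir=east) ~> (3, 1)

// 26. sense(dir=north) ~> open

// 27. push(x=north) ~> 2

// 28. move(dir=north) ~> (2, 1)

// 29. sense(dir=north) ~> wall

// 30. sense(dir=east) ~> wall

// 31. pop() ~> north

// 32. move(dir=south) ~> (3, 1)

// 33. pop() ~> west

// 34. move(dir=east) ~> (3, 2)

// 35. sense(dir=east) ~> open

// 36. push(x=east) ~> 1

// 37. move(dir=east) ~> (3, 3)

// 38. sense(dir=north) ~> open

// 39. push(x=north) ~> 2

// 40. move(dir=north) ~> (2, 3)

// 41. sense(dir=north) ~> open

// 42. push(x=north) ~> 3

// 43. move(dir=north) ~> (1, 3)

// 44. sense(dir=west) ~> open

// 45. push(x=west) ~> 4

// 46. move(dir=west) ~> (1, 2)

// 47. sense(dir=north) ~> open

// 48. push(x=north) ~> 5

// 49. move(dir=north) ~> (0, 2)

// 50. sense(dir=west) ~> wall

// 51. sense(dir=east) ~> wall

// 52. pop() ~> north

// 53. move(dir=south) ~> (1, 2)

// 54. pop() ~> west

// 55. move(dir=east) ~> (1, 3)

// 56. sense(dir=east) ~> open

// 57. push(x=east) ~> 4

// 58. move(dir=east) ~> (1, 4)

// 59. sense(dir=north) ~> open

// 60. push(x=north) ~> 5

// 61. move(dir=north) ~> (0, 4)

// 62. sense(dir=east) ~> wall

// 63. pop() ~> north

// 64. move(dir=south) ~> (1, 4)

// 65. sense(dir=south) ~> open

// 66. push(x=south) ~> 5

// 67. move(dir=south) ~> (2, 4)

// 68. sense(dir=south) ~> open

// 69. push(x=south) ~> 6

// 70. move(dir=south) ~> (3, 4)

// 71. sense(dir=south) ~> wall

// 72. sense(dir=east) ~> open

// 73. push(x=east) ~> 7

// 74. move(dir=east) ~> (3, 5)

// 75. sense(dir=north) ~> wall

// 76. sense(dir=south) ~> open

// 77. push(x=south) ~> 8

// 78. move(dir=south) ~> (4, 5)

// 79. sense(dir=east) ~> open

// 80. push(x=east) ~> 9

// 81. move(dir=east) ~> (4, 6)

// 82. sense(dir=north) ~> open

// 83. push(x=north) ~> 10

// 84. move(dir=north) ~> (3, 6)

// 85. sense(dir=north) ~> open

// 86. push(x=north) ~> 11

// 87. move(dir=north) ~> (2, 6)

// 88. sense(dir=north) ~> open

// 89. push(x=north) ~> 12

// 90. move(dir=north) ~> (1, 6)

// 91. sense(dir=west) ~> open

// 92. push(x=west) ~> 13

// 93. move(dir=west) ~> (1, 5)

// 94. pop() ~> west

// 95. move(dir=east) ~> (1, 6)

// 96. sense(dir=north) ~> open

// 97. push(x=north) ~> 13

// 98. move(dir=north) ~> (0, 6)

// 99. sense(dir=east) ~> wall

// 100. pop() ~> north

// 101. move(dir=south) ~> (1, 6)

// 102. sense(dir=east) ~> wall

// 103. pop() ~> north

// 104. move(dir=south) ~> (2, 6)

// 105. sense(dir=east) ~> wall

// 106. pop() ~> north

// 107. move(dir=south) ~> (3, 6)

// 108. sense(dir=east) ~> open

// 109. push(x=east) ~> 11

// 110. move(dir=east) ~> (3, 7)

// 111. sense(dir=south) ~> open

// 112. push(x=south) ~> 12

// 113. move(dir=south) ~> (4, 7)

// 114. sense(dir=east) ~> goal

// 115. move(dir=east) ~> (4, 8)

Answer: (4, 8)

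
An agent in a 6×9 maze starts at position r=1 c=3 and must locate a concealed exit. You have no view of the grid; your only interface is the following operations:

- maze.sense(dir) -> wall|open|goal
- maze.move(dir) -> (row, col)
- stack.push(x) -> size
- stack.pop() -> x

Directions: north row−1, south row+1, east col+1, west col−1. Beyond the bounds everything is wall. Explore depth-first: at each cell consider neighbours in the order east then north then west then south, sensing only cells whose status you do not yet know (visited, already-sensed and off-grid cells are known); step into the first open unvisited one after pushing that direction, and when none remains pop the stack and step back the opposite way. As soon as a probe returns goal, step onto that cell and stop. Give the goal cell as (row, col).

;; sense(dir: east) => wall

;; sense(dir: north) => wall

;; sense(dir: west) => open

;; push(x: west) => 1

;; move(dir: west) => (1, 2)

;; sense(dir: north) => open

;; push(x: north) => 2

;; move(dir: north) => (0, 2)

;; sense(dir: west) => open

;; push(x: west) => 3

;; move(dir: west) => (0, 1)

;; sense(dir: west) => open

;; push(x: west) => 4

;; move(dir: west) => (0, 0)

;; sense(dir: south) => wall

;; pop() => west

;; move(dir: east) => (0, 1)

;; sense(dir: south) => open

;; push(x: south) => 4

;; move(dir: south) => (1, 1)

;; sense(dir: south) => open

;; push(x: south) => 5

;; move(dir: south) => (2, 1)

;; sense(dir: east) => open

;; push(x: east) => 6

;; move(dir: east) => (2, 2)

;; sense(dir: east) => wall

;; sense(dir: south) => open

;; push(x: south) => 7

;; move(dir: south) => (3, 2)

;; sense(dir: east) => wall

;; sense(dir: west) => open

;; push(x: west) => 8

;; move(dir: west) => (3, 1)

;; sense(dir: west) => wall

;; sense(dir: south) => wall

;; pop() => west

;; move(dir: east) => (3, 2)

;; sense(dir: south) => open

;; push(x: south) => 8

;; move(dir: south) => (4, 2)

;; sense(dir: east) => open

;; push(x: east) => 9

;; move(dir: east) => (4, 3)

;; sense(dir: east) => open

;; push(x: east) => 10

;; move(dir: east) => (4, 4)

;; sense(dir: east) => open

;; push(x: east) => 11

;; move(dir: east) => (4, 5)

;; sense(dir: east) => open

;; push(x: east) => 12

;; move(dir: east) => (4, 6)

;; sense(dir: east) => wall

;; sense(dir: north) => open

;; push(x: north) => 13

;; move(dir: north) => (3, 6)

;; sense(dir: east) => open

;; push(x: east) => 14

;; move(dir: east) => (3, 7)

;; sense(dir: east) => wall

;; sense(dir: north) => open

;; push(x: north) => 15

;; move(dir: north) => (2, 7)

;; sense(dir: east) => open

;; push(x: east) => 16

;; move(dir: east) => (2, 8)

;; sense(dir: north) => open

;; push(x: north) => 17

;; move(dir: north) => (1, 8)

;; sense(dir: north) => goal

;; move(dir: north) => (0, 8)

Answer: (0, 8)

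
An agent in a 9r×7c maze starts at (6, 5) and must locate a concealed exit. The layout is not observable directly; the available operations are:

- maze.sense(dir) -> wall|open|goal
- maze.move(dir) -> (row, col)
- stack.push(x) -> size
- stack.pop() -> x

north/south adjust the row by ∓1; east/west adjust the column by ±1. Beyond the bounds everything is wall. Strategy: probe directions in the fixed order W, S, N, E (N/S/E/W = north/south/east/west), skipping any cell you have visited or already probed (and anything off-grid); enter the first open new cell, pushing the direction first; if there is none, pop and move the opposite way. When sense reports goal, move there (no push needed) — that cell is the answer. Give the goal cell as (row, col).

! 1. maze.sense(dir: west) ~> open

! 2. stack.push(x: west) ~> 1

! 3. maze.move(dir: west) ~> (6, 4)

! 4. maze.sense(dir: west) ~> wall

! 5. maze.sense(dir: south) ~> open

! 6. stack.push(x: south) ~> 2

! 7. maze.move(dir: south) ~> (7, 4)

! 8. maze.sense(dir: west) ~> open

! 9. stack.push(x: west) ~> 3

! 10. maze.move(dir: west) ~> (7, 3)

! 11. maze.sense(dir: west) ~> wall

! 12. maze.sense(dir: south) ~> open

! 13. stack.push(x: south) ~> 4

! 14. maze.move(dir: south) ~> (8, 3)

! 15. maze.sense(dir: west) ~> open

! 16. stack.push(x: west) ~> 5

! 17. maze.move(dir: west) ~> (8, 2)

! 18. maze.sense(dir: west) ~> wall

! 19. stack.pop() ~> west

! 20. maze.move(dir: east) ~> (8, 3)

! 21. maze.sense(dir: east) ~> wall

! 22. stack.pop() ~> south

! 23. maze.move(dir: north) ~> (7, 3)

! 24. stack.pop() ~> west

! 25. maze.move(dir: east) ~> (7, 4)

! 26. maze.sense(dir: east) ~> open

! 27. stack.push(x: east) ~> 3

! 28. maze.move(dir: east) ~> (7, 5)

! 29. maze.sense(dir: south) ~> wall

! 30. maze.sense(dir: east) ~> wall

! 31. stack.pop() ~> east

! 32. maze.move(dir: west) ~> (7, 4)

! 33. stack.pop() ~> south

! 34. maze.move(dir: north) ~> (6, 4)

! 35. maze.sense(dir: north) ~> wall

! 36. stack.pop() ~> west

! 37. maze.move(dir: east) ~> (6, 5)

! 38. maze.sense(dir: north) ~> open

! 39. stack.push(x: north) ~> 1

! 40. maze.move(dir: north) ~> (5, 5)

! 41. maze.sense(dir: north) ~> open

! 42. stack.push(x: north) ~> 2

! 43. maze.move(dir: north) ~> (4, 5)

! 44. maze.sense(dir: west) ~> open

! 45. stack.push(x: west) ~> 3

! 46. maze.move(dir: west) ~> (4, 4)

! 47. maze.sense(dir: west) ~> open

! 48. stack.push(x: west) ~> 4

! 49. maze.move(dir: west) ~> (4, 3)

! 50. maze.sense(dir: west) ~> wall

! 51. maze.sense(dir: south) ~> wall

! 52. maze.sense(dir: north) ~> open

! 53. stack.push(x: north) ~> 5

! 54. maze.move(dir: north) ~> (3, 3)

! 55. maze.sense(dir: west) ~> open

! 56. stack.push(x: west) ~> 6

! 57. maze.move(dir: west) ~> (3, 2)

! 58. maze.sense(dir: west) ~> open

! 59. stack.push(x: west) ~> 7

! 60. maze.move(dir: west) ~> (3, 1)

! 61. maze.sense(dir: west) ~> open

! 62. stack.push(x: west) ~> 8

! 63. maze.move(dir: west) ~> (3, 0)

! 64. maze.sense(dir: south) ~> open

! 65. stack.push(x: south) ~> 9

! 66. maze.move(dir: south) ~> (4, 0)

! 67. maze.sense(dir: south) ~> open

! 68. stack.push(x: south) ~> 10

! 69. maze.move(dir: south) ~> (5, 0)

! 70. maze.sense(dir: south) ~> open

! 71. stack.push(x: south) ~> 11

! 72. maze.move(dir: south) ~> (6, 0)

! 73. maze.sense(dir: south) ~> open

! 74. stack.push(x: south) ~> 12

! 75. maze.move(dir: south) ~> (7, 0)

! 76. maze.sense(dir: south) ~> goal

! 77. maze.move(dir: south) ~> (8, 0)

Answer: (8, 0)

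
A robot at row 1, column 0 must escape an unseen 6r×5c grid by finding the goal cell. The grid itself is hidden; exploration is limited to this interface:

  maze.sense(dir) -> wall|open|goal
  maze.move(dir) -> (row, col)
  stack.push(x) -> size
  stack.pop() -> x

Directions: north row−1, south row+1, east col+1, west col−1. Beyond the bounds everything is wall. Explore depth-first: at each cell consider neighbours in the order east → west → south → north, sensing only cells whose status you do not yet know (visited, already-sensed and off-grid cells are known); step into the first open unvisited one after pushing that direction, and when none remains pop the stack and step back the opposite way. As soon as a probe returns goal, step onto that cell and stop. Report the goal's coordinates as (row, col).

-- sense(dir→east) => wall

-- sense(dir→south) => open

-- push(x→south) => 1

-- move(dir→south) => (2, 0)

-- sense(dir→east) => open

-- push(x→east) => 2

-- move(dir→east) => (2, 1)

-- sense(dir→east) => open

-- push(x→east) => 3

-- move(dir→east) => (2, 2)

-- sense(dir→east) => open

-- push(x→east) => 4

-- move(dir→east) => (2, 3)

-- sense(dir→east) => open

-- push(x→east) => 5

-- move(dir→east) => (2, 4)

-- sense(dir→south) => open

-- push(x→south) => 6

-- move(dir→south) => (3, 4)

-- sense(dir→west) => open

-- push(x→west) => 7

-- move(dir→west) => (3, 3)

-- sense(dir→west) => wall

-- sense(dir→south) => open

-- push(x→south) => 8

-- move(dir→south) => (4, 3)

-- sense(dir→east) => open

-- push(x→east) => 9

-- move(dir→east) => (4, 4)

-- sense(dir→south) => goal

-- move(dir→south) => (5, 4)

Answer: (5, 4)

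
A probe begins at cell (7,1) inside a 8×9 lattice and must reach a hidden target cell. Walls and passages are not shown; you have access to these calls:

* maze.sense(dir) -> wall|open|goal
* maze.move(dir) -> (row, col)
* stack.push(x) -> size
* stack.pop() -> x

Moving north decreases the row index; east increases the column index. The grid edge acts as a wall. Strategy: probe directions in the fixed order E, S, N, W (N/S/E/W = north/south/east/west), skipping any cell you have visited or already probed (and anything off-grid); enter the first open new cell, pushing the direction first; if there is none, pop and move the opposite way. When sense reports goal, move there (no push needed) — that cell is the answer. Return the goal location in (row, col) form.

→ sense(dir='east')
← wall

→ sense(dir='north')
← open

→ push(x='north')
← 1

→ move(dir='north')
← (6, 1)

→ sense(dir='east')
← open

→ push(x='east')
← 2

→ move(dir='east')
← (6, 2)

→ sense(dir='east')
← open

→ push(x='east')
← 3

→ move(dir='east')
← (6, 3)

→ sense(dir='east')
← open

→ push(x='east')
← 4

→ move(dir='east')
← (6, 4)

→ sense(dir='east')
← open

→ push(x='east')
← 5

→ move(dir='east')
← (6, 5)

→ sense(dir='east')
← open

→ push(x='east')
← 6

→ move(dir='east')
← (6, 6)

→ sense(dir='east')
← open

→ push(x='east')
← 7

→ move(dir='east')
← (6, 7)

→ sense(dir='east')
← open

→ push(x='east')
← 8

→ move(dir='east')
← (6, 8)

→ sense(dir='south')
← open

→ push(x='south')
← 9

→ move(dir='south')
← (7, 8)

→ sense(dir='west')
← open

→ push(x='west')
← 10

→ move(dir='west')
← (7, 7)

→ sense(dir='west')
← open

→ push(x='west')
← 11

→ move(dir='west')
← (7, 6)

→ sense(dir='west')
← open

→ push(x='west')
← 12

→ move(dir='west')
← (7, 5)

→ sense(dir='west')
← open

→ push(x='west')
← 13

→ move(dir='west')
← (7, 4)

→ sense(dir='west')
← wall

→ pop()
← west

→ move(dir='east')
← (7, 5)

→ pop()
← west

→ move(dir='east')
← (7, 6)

→ pop()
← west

→ move(dir='east')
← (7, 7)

→ pop()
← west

→ move(dir='east')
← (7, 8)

→ pop()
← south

→ move(dir='north')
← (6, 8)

→ sense(dir='north')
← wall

→ pop()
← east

→ move(dir='west')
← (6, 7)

→ sense(dir='north')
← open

→ push(x='north')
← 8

→ move(dir='north')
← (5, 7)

→ sense(dir='north')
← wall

→ sense(dir='west')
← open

→ push(x='west')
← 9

→ move(dir='west')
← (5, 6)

→ sense(dir='north')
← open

→ push(x='north')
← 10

→ move(dir='north')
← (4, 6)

→ sense(dir='north')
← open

→ push(x='north')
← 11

→ move(dir='north')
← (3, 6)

→ sense(dir='east')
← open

→ push(x='east')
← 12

→ move(dir='east')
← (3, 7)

→ sense(dir='east')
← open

→ push(x='east')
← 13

→ move(dir='east')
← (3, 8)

→ sense(dir='south')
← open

→ push(x='south')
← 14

→ move(dir='south')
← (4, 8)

→ pop()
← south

→ move(dir='north')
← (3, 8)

→ sense(dir='north')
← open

→ push(x='north')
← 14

→ move(dir='north')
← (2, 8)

→ sense(dir='north')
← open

→ push(x='north')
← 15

→ move(dir='north')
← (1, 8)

→ sense(dir='north')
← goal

→ move(dir='north')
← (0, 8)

Answer: (0, 8)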